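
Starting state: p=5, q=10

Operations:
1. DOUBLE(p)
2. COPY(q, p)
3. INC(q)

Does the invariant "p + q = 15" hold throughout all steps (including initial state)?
No, violated after step 1

The invariant is violated after step 1.

State at each step:
Initial: p=5, q=10
After step 1: p=10, q=10
After step 2: p=10, q=10
After step 3: p=10, q=11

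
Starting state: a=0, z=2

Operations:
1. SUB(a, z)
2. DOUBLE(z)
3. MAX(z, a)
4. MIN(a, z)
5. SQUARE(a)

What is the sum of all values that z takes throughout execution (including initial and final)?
20

Values of z at each step:
Initial: z = 2
After step 1: z = 2
After step 2: z = 4
After step 3: z = 4
After step 4: z = 4
After step 5: z = 4
Sum = 2 + 2 + 4 + 4 + 4 + 4 = 20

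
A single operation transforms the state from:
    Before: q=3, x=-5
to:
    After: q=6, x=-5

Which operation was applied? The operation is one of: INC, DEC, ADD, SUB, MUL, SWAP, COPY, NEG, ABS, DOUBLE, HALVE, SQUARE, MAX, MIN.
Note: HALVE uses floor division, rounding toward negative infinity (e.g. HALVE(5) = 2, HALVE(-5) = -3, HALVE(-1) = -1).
DOUBLE(q)

Analyzing the change:
Before: q=3, x=-5
After: q=6, x=-5
Variable q changed from 3 to 6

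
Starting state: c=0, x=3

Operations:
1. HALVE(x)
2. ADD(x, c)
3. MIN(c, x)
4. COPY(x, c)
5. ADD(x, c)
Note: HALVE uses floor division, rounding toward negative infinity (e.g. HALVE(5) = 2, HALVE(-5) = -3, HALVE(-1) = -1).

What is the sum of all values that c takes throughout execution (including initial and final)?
0

Values of c at each step:
Initial: c = 0
After step 1: c = 0
After step 2: c = 0
After step 3: c = 0
After step 4: c = 0
After step 5: c = 0
Sum = 0 + 0 + 0 + 0 + 0 + 0 = 0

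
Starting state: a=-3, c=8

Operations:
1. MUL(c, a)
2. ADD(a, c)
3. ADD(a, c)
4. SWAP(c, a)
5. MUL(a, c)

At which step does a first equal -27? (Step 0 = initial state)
Step 2

Tracing a:
Initial: a = -3
After step 1: a = -3
After step 2: a = -27 ← first occurrence
After step 3: a = -51
After step 4: a = -24
After step 5: a = 1224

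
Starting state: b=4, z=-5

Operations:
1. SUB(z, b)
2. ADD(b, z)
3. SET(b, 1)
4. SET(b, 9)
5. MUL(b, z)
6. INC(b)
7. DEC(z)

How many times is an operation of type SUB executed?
1

Counting SUB operations:
Step 1: SUB(z, b) ← SUB
Total: 1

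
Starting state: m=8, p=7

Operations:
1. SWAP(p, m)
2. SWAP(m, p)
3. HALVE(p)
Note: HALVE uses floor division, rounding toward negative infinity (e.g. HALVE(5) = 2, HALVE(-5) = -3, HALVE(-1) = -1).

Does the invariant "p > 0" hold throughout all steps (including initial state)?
Yes

The invariant holds at every step.

State at each step:
Initial: m=8, p=7
After step 1: m=7, p=8
After step 2: m=8, p=7
After step 3: m=8, p=3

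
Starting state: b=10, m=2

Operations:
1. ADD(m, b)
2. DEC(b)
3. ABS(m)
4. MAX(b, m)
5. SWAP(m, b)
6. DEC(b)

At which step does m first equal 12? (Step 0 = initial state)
Step 1

Tracing m:
Initial: m = 2
After step 1: m = 12 ← first occurrence
After step 2: m = 12
After step 3: m = 12
After step 4: m = 12
After step 5: m = 12
After step 6: m = 12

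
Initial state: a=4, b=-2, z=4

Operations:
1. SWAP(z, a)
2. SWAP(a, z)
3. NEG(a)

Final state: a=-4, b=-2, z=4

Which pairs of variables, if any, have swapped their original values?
None

Comparing initial and final values:
z: 4 → 4
b: -2 → -2
a: 4 → -4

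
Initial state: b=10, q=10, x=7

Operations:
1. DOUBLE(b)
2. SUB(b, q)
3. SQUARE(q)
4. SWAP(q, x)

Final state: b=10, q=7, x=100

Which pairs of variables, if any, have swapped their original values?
None

Comparing initial and final values:
q: 10 → 7
x: 7 → 100
b: 10 → 10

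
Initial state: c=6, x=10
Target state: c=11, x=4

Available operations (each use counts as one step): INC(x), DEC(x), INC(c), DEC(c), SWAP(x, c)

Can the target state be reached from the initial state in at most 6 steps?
Yes

Path (4 steps): INC(x) → DEC(c) → DEC(c) → SWAP(x, c)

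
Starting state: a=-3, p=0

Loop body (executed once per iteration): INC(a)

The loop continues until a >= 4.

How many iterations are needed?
7

Tracing iterations:
Initial: a=-3, p=0
After iteration 1: a=-2, p=0
After iteration 2: a=-1, p=0
After iteration 3: a=0, p=0
After iteration 4: a=1, p=0
After iteration 5: a=2, p=0
After iteration 6: a=3, p=0
After iteration 7: a=4, p=0
a >= 4 now holds, so the loop exits after 7 iterations.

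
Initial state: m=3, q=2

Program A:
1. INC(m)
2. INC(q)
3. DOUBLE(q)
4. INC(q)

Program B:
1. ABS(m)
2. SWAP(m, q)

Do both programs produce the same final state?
No

Program A final state: m=4, q=7
Program B final state: m=2, q=3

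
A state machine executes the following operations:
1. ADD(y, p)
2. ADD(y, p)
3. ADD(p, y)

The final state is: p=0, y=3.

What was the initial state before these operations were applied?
p=-3, y=9

Working backwards:
Final state: p=0, y=3
Before step 3 (ADD(p, y)): p=-3, y=3
Before step 2 (ADD(y, p)): p=-3, y=6
Before step 1 (ADD(y, p)): p=-3, y=9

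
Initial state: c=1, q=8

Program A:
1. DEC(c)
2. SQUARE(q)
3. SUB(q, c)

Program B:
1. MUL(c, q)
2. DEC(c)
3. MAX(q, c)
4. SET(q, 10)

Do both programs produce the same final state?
No

Program A final state: c=0, q=64
Program B final state: c=7, q=10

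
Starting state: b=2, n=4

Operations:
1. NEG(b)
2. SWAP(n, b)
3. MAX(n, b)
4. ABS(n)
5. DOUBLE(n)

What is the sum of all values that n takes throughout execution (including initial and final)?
22

Values of n at each step:
Initial: n = 4
After step 1: n = 4
After step 2: n = -2
After step 3: n = 4
After step 4: n = 4
After step 5: n = 8
Sum = 4 + 4 + -2 + 4 + 4 + 8 = 22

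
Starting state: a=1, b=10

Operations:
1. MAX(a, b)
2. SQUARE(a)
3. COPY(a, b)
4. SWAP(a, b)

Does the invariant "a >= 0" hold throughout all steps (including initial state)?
Yes

The invariant holds at every step.

State at each step:
Initial: a=1, b=10
After step 1: a=10, b=10
After step 2: a=100, b=10
After step 3: a=10, b=10
After step 4: a=10, b=10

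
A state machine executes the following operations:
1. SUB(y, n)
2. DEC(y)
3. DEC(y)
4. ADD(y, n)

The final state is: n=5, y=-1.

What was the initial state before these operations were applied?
n=5, y=1

Working backwards:
Final state: n=5, y=-1
Before step 4 (ADD(y, n)): n=5, y=-6
Before step 3 (DEC(y)): n=5, y=-5
Before step 2 (DEC(y)): n=5, y=-4
Before step 1 (SUB(y, n)): n=5, y=1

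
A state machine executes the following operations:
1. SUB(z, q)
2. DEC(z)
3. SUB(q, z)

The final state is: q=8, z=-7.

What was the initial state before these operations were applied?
q=1, z=-5

Working backwards:
Final state: q=8, z=-7
Before step 3 (SUB(q, z)): q=1, z=-7
Before step 2 (DEC(z)): q=1, z=-6
Before step 1 (SUB(z, q)): q=1, z=-5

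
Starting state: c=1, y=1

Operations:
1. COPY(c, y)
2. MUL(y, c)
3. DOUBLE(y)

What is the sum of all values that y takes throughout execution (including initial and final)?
5

Values of y at each step:
Initial: y = 1
After step 1: y = 1
After step 2: y = 1
After step 3: y = 2
Sum = 1 + 1 + 1 + 2 = 5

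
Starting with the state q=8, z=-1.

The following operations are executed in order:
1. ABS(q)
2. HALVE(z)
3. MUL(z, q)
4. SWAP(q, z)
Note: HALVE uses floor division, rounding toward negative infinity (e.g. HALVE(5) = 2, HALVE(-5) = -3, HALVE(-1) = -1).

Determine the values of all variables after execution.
{q: -8, z: 8}

Step-by-step execution:
Initial: q=8, z=-1
After step 1 (ABS(q)): q=8, z=-1
After step 2 (HALVE(z)): q=8, z=-1
After step 3 (MUL(z, q)): q=8, z=-8
After step 4 (SWAP(q, z)): q=-8, z=8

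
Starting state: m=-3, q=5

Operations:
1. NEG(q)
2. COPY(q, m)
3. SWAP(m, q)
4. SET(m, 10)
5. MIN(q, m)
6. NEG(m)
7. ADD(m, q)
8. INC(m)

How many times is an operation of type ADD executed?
1

Counting ADD operations:
Step 7: ADD(m, q) ← ADD
Total: 1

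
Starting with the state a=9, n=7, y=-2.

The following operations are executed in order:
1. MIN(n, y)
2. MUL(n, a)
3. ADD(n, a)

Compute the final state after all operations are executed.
{a: 9, n: -9, y: -2}

Step-by-step execution:
Initial: a=9, n=7, y=-2
After step 1 (MIN(n, y)): a=9, n=-2, y=-2
After step 2 (MUL(n, a)): a=9, n=-18, y=-2
After step 3 (ADD(n, a)): a=9, n=-9, y=-2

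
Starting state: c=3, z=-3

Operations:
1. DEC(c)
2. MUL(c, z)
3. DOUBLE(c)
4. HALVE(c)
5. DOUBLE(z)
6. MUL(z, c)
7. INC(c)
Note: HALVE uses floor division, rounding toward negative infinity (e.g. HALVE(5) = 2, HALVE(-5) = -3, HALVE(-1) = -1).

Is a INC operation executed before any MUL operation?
No

First INC: step 7
First MUL: step 2
Since 7 > 2, MUL comes first.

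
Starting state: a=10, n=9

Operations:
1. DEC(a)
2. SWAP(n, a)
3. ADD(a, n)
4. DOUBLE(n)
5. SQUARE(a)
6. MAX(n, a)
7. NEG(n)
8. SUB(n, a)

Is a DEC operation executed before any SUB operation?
Yes

First DEC: step 1
First SUB: step 8
Since 1 < 8, DEC comes first.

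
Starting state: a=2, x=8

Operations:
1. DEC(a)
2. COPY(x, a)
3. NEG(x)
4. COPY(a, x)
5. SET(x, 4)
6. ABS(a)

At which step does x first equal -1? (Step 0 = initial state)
Step 3

Tracing x:
Initial: x = 8
After step 1: x = 8
After step 2: x = 1
After step 3: x = -1 ← first occurrence
After step 4: x = -1
After step 5: x = 4
After step 6: x = 4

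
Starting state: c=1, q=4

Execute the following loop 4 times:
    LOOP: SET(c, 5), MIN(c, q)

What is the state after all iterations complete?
c=4, q=4

Iteration trace:
Start: c=1, q=4
After iteration 1: c=4, q=4
After iteration 2: c=4, q=4
After iteration 3: c=4, q=4
After iteration 4: c=4, q=4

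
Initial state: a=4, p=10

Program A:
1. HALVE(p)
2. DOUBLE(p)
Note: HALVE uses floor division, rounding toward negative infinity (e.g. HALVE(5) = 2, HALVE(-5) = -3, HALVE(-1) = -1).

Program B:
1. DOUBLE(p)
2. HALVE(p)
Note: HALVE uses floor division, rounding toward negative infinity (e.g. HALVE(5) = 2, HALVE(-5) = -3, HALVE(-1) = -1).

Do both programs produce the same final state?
Yes

Program A final state: a=4, p=10
Program B final state: a=4, p=10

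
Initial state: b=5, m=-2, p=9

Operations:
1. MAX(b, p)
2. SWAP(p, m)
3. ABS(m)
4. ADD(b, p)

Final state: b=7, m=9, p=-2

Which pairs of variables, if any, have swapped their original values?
(p, m)

Comparing initial and final values:
b: 5 → 7
p: 9 → -2
m: -2 → 9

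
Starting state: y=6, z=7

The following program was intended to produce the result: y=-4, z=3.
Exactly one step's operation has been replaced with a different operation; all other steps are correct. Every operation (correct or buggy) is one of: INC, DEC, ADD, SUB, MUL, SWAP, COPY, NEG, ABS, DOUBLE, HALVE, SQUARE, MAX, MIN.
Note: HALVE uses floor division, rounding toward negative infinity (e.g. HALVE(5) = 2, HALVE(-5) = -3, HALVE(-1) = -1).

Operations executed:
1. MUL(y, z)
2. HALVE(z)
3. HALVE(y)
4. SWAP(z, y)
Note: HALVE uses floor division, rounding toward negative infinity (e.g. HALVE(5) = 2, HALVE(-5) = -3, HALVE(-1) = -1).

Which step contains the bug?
Step 1

Trace with buggy code:
Initial: y=6, z=7
After step 1: y=42, z=7
After step 2: y=42, z=3
After step 3: y=21, z=3
After step 4: y=3, z=21
Actual final y=3, z=21 ≠ expected y=-4, z=3.
Step 1 is the only position where a single-operation replacement can produce the expected result.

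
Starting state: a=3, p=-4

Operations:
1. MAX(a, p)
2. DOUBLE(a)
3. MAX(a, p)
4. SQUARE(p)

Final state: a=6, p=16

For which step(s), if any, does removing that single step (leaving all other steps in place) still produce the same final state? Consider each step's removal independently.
Step(s) 1, 3

Testing removal of each single step:
Without step 1: final = a=6, p=16 (same)
Without step 2: final = a=3, p=16 (different)
Without step 3: final = a=6, p=16 (same)
Without step 4: final = a=6, p=-4 (different)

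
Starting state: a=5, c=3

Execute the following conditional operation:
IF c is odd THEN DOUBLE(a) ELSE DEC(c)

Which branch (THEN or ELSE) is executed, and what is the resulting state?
Branch: THEN, Final state: a=10, c=3

Evaluating condition: c is odd
Condition is True, so THEN branch executes
After DOUBLE(a): a=10, c=3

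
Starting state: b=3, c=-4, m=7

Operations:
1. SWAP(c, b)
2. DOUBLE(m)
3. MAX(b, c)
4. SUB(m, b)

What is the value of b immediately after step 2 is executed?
b = -4

Tracing b through execution:
Initial: b = 3
After step 1 (SWAP(c, b)): b = -4
After step 2 (DOUBLE(m)): b = -4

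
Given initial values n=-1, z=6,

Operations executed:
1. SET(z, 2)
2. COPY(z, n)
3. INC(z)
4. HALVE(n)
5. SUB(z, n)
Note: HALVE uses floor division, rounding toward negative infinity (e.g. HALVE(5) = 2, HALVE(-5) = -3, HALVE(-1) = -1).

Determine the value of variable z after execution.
z = 1

Tracing execution:
Step 1: SET(z, 2) → z = 2
Step 2: COPY(z, n) → z = -1
Step 3: INC(z) → z = 0
Step 4: HALVE(n) → z = 0
Step 5: SUB(z, n) → z = 1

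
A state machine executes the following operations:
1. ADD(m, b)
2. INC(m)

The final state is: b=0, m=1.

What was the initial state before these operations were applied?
b=0, m=0

Working backwards:
Final state: b=0, m=1
Before step 2 (INC(m)): b=0, m=0
Before step 1 (ADD(m, b)): b=0, m=0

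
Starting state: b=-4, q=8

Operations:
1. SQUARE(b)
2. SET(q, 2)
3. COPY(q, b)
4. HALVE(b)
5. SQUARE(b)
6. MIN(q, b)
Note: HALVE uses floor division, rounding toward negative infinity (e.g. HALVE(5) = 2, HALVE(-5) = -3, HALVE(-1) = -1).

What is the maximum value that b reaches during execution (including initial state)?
64

Values of b at each step:
Initial: b = -4
After step 1: b = 16
After step 2: b = 16
After step 3: b = 16
After step 4: b = 8
After step 5: b = 64 ← maximum
After step 6: b = 64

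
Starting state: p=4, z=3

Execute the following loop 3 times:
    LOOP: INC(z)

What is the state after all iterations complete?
p=4, z=6

Iteration trace:
Start: p=4, z=3
After iteration 1: p=4, z=4
After iteration 2: p=4, z=5
After iteration 3: p=4, z=6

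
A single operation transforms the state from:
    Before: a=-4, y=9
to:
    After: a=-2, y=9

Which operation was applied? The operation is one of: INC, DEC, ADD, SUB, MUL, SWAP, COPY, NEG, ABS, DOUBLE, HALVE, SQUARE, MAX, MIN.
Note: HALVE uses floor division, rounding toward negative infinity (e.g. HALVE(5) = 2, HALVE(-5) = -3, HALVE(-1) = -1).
HALVE(a)

Analyzing the change:
Before: a=-4, y=9
After: a=-2, y=9
Variable a changed from -4 to -2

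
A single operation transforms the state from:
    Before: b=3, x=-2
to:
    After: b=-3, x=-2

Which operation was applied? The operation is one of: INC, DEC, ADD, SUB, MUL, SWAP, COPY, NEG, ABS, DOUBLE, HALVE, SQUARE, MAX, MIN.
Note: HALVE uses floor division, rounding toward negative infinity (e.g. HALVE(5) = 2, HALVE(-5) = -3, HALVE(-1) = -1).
NEG(b)

Analyzing the change:
Before: b=3, x=-2
After: b=-3, x=-2
Variable b changed from 3 to -3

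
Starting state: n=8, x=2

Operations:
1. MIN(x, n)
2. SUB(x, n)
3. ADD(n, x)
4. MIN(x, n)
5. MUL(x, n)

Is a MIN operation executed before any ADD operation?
Yes

First MIN: step 1
First ADD: step 3
Since 1 < 3, MIN comes first.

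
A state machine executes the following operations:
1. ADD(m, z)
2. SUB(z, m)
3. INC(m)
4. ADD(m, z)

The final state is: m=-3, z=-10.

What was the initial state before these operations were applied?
m=10, z=-4

Working backwards:
Final state: m=-3, z=-10
Before step 4 (ADD(m, z)): m=7, z=-10
Before step 3 (INC(m)): m=6, z=-10
Before step 2 (SUB(z, m)): m=6, z=-4
Before step 1 (ADD(m, z)): m=10, z=-4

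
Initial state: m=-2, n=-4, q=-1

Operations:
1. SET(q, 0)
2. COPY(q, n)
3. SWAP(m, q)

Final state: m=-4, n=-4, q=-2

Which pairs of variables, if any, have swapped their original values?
None

Comparing initial and final values:
m: -2 → -4
n: -4 → -4
q: -1 → -2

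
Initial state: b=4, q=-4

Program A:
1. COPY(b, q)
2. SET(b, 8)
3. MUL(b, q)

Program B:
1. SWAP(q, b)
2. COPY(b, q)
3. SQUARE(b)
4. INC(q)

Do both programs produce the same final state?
No

Program A final state: b=-32, q=-4
Program B final state: b=16, q=5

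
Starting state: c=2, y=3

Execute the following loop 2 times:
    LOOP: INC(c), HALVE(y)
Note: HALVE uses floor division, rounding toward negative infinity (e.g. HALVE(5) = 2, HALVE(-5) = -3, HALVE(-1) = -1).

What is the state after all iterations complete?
c=4, y=0

Iteration trace:
Start: c=2, y=3
After iteration 1: c=3, y=1
After iteration 2: c=4, y=0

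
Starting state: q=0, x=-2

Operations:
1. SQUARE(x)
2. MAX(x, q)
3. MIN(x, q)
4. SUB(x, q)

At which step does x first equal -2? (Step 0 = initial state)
Step 0

Tracing x:
Initial: x = -2 ← first occurrence
After step 1: x = 4
After step 2: x = 4
After step 3: x = 0
After step 4: x = 0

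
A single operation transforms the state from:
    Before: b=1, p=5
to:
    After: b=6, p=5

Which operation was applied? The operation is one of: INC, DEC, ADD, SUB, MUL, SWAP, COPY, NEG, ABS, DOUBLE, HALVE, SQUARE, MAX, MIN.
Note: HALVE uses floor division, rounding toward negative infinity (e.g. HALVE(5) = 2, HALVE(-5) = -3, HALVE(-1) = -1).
ADD(b, p)

Analyzing the change:
Before: b=1, p=5
After: b=6, p=5
Variable b changed from 1 to 6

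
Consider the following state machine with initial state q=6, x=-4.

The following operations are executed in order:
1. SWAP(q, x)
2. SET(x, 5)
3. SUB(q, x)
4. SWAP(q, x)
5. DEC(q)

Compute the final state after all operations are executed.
{q: 4, x: -9}

Step-by-step execution:
Initial: q=6, x=-4
After step 1 (SWAP(q, x)): q=-4, x=6
After step 2 (SET(x, 5)): q=-4, x=5
After step 3 (SUB(q, x)): q=-9, x=5
After step 4 (SWAP(q, x)): q=5, x=-9
After step 5 (DEC(q)): q=4, x=-9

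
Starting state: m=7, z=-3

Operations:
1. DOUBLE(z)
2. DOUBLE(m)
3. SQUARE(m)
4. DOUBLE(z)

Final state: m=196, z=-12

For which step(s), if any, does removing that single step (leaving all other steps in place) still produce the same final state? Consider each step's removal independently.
None - removing any single step changes the final result

Testing removal of each single step:
Without step 1: final = m=196, z=-6 (different)
Without step 2: final = m=49, z=-12 (different)
Without step 3: final = m=14, z=-12 (different)
Without step 4: final = m=196, z=-6 (different)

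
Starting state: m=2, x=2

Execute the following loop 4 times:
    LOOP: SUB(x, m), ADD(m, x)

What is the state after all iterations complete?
m=-2, x=0

Iteration trace:
Start: m=2, x=2
After iteration 1: m=2, x=0
After iteration 2: m=0, x=-2
After iteration 3: m=-2, x=-2
After iteration 4: m=-2, x=0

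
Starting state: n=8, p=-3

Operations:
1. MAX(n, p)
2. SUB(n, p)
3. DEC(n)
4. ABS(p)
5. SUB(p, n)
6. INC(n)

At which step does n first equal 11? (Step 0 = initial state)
Step 2

Tracing n:
Initial: n = 8
After step 1: n = 8
After step 2: n = 11 ← first occurrence
After step 3: n = 10
After step 4: n = 10
After step 5: n = 10
After step 6: n = 11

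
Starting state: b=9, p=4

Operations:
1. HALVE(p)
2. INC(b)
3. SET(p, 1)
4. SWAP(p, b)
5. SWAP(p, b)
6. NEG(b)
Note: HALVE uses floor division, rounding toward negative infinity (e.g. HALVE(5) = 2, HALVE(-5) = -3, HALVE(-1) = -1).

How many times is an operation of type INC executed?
1

Counting INC operations:
Step 2: INC(b) ← INC
Total: 1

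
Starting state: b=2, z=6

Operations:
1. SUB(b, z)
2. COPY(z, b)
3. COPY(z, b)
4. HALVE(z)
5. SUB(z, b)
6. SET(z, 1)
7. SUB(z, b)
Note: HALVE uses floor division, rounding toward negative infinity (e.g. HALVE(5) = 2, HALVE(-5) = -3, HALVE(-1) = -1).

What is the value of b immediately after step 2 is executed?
b = -4

Tracing b through execution:
Initial: b = 2
After step 1 (SUB(b, z)): b = -4
After step 2 (COPY(z, b)): b = -4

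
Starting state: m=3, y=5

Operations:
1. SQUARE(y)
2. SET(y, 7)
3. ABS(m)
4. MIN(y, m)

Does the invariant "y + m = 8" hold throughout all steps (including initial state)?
No, violated after step 1

The invariant is violated after step 1.

State at each step:
Initial: m=3, y=5
After step 1: m=3, y=25
After step 2: m=3, y=7
After step 3: m=3, y=7
After step 4: m=3, y=3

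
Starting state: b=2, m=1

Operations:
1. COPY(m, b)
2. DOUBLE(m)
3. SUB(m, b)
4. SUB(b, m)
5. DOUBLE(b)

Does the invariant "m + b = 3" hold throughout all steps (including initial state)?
No, violated after step 1

The invariant is violated after step 1.

State at each step:
Initial: b=2, m=1
After step 1: b=2, m=2
After step 2: b=2, m=4
After step 3: b=2, m=2
After step 4: b=0, m=2
After step 5: b=0, m=2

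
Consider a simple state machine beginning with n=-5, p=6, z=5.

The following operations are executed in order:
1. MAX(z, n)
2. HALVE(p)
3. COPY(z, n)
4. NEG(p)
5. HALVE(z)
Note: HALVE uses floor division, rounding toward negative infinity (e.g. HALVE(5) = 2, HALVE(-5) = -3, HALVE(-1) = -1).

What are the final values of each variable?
{n: -5, p: -3, z: -3}

Step-by-step execution:
Initial: n=-5, p=6, z=5
After step 1 (MAX(z, n)): n=-5, p=6, z=5
After step 2 (HALVE(p)): n=-5, p=3, z=5
After step 3 (COPY(z, n)): n=-5, p=3, z=-5
After step 4 (NEG(p)): n=-5, p=-3, z=-5
After step 5 (HALVE(z)): n=-5, p=-3, z=-3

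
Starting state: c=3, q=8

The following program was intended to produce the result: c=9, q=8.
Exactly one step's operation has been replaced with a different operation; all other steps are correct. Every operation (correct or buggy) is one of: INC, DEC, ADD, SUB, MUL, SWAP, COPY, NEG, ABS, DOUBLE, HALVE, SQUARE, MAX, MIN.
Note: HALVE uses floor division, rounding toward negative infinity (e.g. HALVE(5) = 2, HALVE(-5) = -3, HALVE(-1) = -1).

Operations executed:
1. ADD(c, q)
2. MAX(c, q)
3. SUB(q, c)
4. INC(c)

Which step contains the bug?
Step 3

Trace with buggy code:
Initial: c=3, q=8
After step 1: c=11, q=8
After step 2: c=11, q=8
After step 3: c=11, q=-3
After step 4: c=12, q=-3
Actual final c=12, q=-3 ≠ expected c=9, q=8.
Step 3 is the only position where a single-operation replacement can produce the expected result.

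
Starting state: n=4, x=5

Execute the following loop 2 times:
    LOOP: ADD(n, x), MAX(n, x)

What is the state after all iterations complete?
n=14, x=5

Iteration trace:
Start: n=4, x=5
After iteration 1: n=9, x=5
After iteration 2: n=14, x=5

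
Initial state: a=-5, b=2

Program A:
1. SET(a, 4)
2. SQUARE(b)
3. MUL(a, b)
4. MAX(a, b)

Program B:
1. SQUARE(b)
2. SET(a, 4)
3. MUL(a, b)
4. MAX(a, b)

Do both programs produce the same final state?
Yes

Program A final state: a=16, b=4
Program B final state: a=16, b=4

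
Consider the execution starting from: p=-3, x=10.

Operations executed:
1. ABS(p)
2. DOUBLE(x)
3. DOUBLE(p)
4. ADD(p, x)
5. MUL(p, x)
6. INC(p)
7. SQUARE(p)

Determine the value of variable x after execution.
x = 20

Tracing execution:
Step 1: ABS(p) → x = 10
Step 2: DOUBLE(x) → x = 20
Step 3: DOUBLE(p) → x = 20
Step 4: ADD(p, x) → x = 20
Step 5: MUL(p, x) → x = 20
Step 6: INC(p) → x = 20
Step 7: SQUARE(p) → x = 20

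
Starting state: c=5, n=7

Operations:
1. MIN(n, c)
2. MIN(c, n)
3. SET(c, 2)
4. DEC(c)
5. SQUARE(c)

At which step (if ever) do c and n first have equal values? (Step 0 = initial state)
Step 1

c and n first become equal after step 1.

Comparing values at each step:
Initial: c=5, n=7
After step 1: c=5, n=5 ← equal!
After step 2: c=5, n=5 ← equal!
After step 3: c=2, n=5
After step 4: c=1, n=5
After step 5: c=1, n=5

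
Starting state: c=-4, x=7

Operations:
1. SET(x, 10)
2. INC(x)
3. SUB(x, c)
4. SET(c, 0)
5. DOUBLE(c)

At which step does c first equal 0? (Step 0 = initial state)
Step 4

Tracing c:
Initial: c = -4
After step 1: c = -4
After step 2: c = -4
After step 3: c = -4
After step 4: c = 0 ← first occurrence
After step 5: c = 0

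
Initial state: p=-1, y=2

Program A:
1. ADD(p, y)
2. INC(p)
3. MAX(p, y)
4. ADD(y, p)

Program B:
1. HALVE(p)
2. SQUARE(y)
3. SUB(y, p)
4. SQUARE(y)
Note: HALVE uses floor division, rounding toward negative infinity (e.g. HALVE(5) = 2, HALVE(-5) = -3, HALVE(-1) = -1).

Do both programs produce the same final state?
No

Program A final state: p=2, y=4
Program B final state: p=-1, y=25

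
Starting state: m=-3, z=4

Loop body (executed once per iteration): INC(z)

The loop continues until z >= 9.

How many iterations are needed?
5

Tracing iterations:
Initial: m=-3, z=4
After iteration 1: m=-3, z=5
After iteration 2: m=-3, z=6
After iteration 3: m=-3, z=7
After iteration 4: m=-3, z=8
After iteration 5: m=-3, z=9
z >= 9 now holds, so the loop exits after 5 iterations.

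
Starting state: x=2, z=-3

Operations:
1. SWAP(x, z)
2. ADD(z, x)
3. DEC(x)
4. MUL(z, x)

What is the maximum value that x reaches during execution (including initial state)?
2

Values of x at each step:
Initial: x = 2 ← maximum
After step 1: x = -3
After step 2: x = -3
After step 3: x = -4
After step 4: x = -4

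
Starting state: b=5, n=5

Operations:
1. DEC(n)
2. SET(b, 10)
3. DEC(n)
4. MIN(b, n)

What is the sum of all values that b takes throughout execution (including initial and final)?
33

Values of b at each step:
Initial: b = 5
After step 1: b = 5
After step 2: b = 10
After step 3: b = 10
After step 4: b = 3
Sum = 5 + 5 + 10 + 10 + 3 = 33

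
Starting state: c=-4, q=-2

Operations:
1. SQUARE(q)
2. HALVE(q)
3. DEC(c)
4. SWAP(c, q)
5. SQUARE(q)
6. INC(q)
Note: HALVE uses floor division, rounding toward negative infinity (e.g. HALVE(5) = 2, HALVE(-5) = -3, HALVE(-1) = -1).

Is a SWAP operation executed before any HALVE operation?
No

First SWAP: step 4
First HALVE: step 2
Since 4 > 2, HALVE comes first.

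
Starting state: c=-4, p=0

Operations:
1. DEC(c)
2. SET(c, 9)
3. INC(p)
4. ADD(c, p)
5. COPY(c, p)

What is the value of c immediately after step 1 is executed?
c = -5

Tracing c through execution:
Initial: c = -4
After step 1 (DEC(c)): c = -5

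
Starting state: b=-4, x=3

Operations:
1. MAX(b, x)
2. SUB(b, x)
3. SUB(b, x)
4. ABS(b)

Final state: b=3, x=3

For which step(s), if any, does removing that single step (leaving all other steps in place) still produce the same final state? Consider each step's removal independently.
None - removing any single step changes the final result

Testing removal of each single step:
Without step 1: final = b=10, x=3 (different)
Without step 2: final = b=0, x=3 (different)
Without step 3: final = b=0, x=3 (different)
Without step 4: final = b=-3, x=3 (different)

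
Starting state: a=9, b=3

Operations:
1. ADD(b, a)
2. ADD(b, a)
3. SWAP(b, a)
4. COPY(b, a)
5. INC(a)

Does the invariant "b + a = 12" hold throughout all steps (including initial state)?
No, violated after step 1

The invariant is violated after step 1.

State at each step:
Initial: a=9, b=3
After step 1: a=9, b=12
After step 2: a=9, b=21
After step 3: a=21, b=9
After step 4: a=21, b=21
After step 5: a=22, b=21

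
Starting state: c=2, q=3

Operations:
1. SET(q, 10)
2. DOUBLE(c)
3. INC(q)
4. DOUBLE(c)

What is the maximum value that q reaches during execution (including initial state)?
11

Values of q at each step:
Initial: q = 3
After step 1: q = 10
After step 2: q = 10
After step 3: q = 11 ← maximum
After step 4: q = 11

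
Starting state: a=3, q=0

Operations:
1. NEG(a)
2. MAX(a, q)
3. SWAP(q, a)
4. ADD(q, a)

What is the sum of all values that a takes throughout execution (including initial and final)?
0

Values of a at each step:
Initial: a = 3
After step 1: a = -3
After step 2: a = 0
After step 3: a = 0
After step 4: a = 0
Sum = 3 + -3 + 0 + 0 + 0 = 0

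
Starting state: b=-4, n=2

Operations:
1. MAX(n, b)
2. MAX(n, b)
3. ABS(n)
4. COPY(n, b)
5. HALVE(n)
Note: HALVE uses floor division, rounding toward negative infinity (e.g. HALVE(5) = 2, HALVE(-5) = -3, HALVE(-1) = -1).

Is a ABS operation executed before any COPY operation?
Yes

First ABS: step 3
First COPY: step 4
Since 3 < 4, ABS comes first.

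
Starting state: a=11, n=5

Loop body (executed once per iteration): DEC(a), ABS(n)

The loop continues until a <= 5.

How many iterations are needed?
6

Tracing iterations:
Initial: a=11, n=5
After iteration 1: a=10, n=5
After iteration 2: a=9, n=5
After iteration 3: a=8, n=5
After iteration 4: a=7, n=5
After iteration 5: a=6, n=5
After iteration 6: a=5, n=5
a <= 5 now holds, so the loop exits after 6 iterations.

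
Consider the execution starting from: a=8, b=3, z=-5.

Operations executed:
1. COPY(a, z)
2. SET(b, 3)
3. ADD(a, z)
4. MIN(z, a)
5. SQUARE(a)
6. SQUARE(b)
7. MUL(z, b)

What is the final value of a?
a = 100

Tracing execution:
Step 1: COPY(a, z) → a = -5
Step 2: SET(b, 3) → a = -5
Step 3: ADD(a, z) → a = -10
Step 4: MIN(z, a) → a = -10
Step 5: SQUARE(a) → a = 100
Step 6: SQUARE(b) → a = 100
Step 7: MUL(z, b) → a = 100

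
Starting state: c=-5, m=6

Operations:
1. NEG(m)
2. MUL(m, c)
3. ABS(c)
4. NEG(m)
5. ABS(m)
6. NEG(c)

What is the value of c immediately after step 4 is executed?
c = 5

Tracing c through execution:
Initial: c = -5
After step 1 (NEG(m)): c = -5
After step 2 (MUL(m, c)): c = -5
After step 3 (ABS(c)): c = 5
After step 4 (NEG(m)): c = 5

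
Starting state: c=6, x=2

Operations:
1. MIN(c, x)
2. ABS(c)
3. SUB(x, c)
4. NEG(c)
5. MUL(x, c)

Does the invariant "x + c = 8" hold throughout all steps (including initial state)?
No, violated after step 1

The invariant is violated after step 1.

State at each step:
Initial: c=6, x=2
After step 1: c=2, x=2
After step 2: c=2, x=2
After step 3: c=2, x=0
After step 4: c=-2, x=0
After step 5: c=-2, x=0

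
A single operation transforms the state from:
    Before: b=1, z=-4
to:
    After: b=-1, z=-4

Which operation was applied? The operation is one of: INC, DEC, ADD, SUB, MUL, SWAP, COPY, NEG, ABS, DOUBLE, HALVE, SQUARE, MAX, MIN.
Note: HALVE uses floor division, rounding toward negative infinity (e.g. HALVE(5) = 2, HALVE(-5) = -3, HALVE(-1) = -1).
NEG(b)

Analyzing the change:
Before: b=1, z=-4
After: b=-1, z=-4
Variable b changed from 1 to -1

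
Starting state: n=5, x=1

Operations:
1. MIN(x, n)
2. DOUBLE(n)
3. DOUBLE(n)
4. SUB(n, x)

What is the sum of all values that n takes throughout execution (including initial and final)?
59

Values of n at each step:
Initial: n = 5
After step 1: n = 5
After step 2: n = 10
After step 3: n = 20
After step 4: n = 19
Sum = 5 + 5 + 10 + 20 + 19 = 59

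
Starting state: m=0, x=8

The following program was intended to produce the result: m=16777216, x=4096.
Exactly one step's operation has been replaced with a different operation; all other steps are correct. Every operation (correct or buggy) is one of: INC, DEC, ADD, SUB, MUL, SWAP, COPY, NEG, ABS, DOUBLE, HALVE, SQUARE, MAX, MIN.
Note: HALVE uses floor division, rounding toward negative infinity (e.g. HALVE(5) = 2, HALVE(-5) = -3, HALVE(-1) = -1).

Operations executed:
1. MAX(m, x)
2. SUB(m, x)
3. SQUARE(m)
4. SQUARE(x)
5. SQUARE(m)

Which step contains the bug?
Step 1

Trace with buggy code:
Initial: m=0, x=8
After step 1: m=8, x=8
After step 2: m=0, x=8
After step 3: m=0, x=8
After step 4: m=0, x=64
After step 5: m=0, x=64
Actual final m=0, x=64 ≠ expected m=16777216, x=4096.
Step 1 is the only position where a single-operation replacement can produce the expected result.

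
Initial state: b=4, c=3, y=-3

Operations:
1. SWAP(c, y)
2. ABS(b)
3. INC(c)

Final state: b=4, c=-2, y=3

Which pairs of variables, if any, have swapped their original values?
None

Comparing initial and final values:
y: -3 → 3
b: 4 → 4
c: 3 → -2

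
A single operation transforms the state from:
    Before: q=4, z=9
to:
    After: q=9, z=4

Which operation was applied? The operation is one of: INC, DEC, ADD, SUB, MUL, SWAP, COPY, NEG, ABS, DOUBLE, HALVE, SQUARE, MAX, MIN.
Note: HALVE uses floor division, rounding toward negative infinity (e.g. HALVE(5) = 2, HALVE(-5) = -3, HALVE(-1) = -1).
SWAP(z, q)

Analyzing the change:
Before: q=4, z=9
After: q=9, z=4
Variable z changed from 9 to 4
Variable q changed from 4 to 9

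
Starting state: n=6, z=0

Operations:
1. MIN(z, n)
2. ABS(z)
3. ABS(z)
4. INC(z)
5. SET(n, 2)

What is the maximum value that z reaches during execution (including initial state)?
1

Values of z at each step:
Initial: z = 0
After step 1: z = 0
After step 2: z = 0
After step 3: z = 0
After step 4: z = 1 ← maximum
After step 5: z = 1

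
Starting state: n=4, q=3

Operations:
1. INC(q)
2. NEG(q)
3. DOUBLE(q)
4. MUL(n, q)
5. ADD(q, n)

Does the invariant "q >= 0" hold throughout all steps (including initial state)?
No, violated after step 2

The invariant is violated after step 2.

State at each step:
Initial: n=4, q=3
After step 1: n=4, q=4
After step 2: n=4, q=-4
After step 3: n=4, q=-8
After step 4: n=-32, q=-8
After step 5: n=-32, q=-40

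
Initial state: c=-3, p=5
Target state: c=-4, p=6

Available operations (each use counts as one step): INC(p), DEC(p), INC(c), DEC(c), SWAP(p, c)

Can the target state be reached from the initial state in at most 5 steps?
Yes

Path (2 steps): INC(p) → DEC(c)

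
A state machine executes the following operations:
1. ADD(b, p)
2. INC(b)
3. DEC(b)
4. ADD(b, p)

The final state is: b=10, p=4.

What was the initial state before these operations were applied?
b=2, p=4

Working backwards:
Final state: b=10, p=4
Before step 4 (ADD(b, p)): b=6, p=4
Before step 3 (DEC(b)): b=7, p=4
Before step 2 (INC(b)): b=6, p=4
Before step 1 (ADD(b, p)): b=2, p=4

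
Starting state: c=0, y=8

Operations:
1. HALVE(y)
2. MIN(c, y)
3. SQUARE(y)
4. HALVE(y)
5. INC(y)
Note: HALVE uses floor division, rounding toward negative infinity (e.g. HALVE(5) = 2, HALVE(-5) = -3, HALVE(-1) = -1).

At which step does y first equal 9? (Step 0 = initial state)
Step 5

Tracing y:
Initial: y = 8
After step 1: y = 4
After step 2: y = 4
After step 3: y = 16
After step 4: y = 8
After step 5: y = 9 ← first occurrence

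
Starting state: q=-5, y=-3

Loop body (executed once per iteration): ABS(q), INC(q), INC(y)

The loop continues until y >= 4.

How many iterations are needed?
7

Tracing iterations:
Initial: q=-5, y=-3
After iteration 1: q=6, y=-2
After iteration 2: q=7, y=-1
After iteration 3: q=8, y=0
After iteration 4: q=9, y=1
After iteration 5: q=10, y=2
After iteration 6: q=11, y=3
After iteration 7: q=12, y=4
y >= 4 now holds, so the loop exits after 7 iterations.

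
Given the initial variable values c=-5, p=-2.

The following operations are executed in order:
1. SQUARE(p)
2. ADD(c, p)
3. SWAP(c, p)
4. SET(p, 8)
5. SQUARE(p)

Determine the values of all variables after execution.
{c: 4, p: 64}

Step-by-step execution:
Initial: c=-5, p=-2
After step 1 (SQUARE(p)): c=-5, p=4
After step 2 (ADD(c, p)): c=-1, p=4
After step 3 (SWAP(c, p)): c=4, p=-1
After step 4 (SET(p, 8)): c=4, p=8
After step 5 (SQUARE(p)): c=4, p=64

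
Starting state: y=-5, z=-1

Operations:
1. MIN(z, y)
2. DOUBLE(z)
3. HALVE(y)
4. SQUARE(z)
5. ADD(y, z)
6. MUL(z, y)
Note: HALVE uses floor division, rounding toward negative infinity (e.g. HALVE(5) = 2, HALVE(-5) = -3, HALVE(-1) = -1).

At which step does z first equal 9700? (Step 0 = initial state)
Step 6

Tracing z:
Initial: z = -1
After step 1: z = -5
After step 2: z = -10
After step 3: z = -10
After step 4: z = 100
After step 5: z = 100
After step 6: z = 9700 ← first occurrence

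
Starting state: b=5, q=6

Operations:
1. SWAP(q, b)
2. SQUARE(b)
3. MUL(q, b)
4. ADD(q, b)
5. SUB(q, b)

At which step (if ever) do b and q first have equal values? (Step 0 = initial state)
Never

b and q never become equal during execution.

Comparing values at each step:
Initial: b=5, q=6
After step 1: b=6, q=5
After step 2: b=36, q=5
After step 3: b=36, q=180
After step 4: b=36, q=216
After step 5: b=36, q=180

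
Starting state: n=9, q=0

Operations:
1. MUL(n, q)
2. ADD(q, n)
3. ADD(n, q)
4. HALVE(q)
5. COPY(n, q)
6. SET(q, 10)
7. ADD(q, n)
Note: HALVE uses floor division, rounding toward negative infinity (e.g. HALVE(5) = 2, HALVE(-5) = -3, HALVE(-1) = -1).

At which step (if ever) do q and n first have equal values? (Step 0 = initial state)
Step 1

q and n first become equal after step 1.

Comparing values at each step:
Initial: q=0, n=9
After step 1: q=0, n=0 ← equal!
After step 2: q=0, n=0 ← equal!
After step 3: q=0, n=0 ← equal!
After step 4: q=0, n=0 ← equal!
After step 5: q=0, n=0 ← equal!
After step 6: q=10, n=0
After step 7: q=10, n=0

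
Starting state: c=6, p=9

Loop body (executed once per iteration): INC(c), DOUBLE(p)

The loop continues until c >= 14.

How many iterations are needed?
8

Tracing iterations:
Initial: c=6, p=9
After iteration 1: c=7, p=18
After iteration 2: c=8, p=36
After iteration 3: c=9, p=72
After iteration 4: c=10, p=144
After iteration 5: c=11, p=288
After iteration 6: c=12, p=576
After iteration 7: c=13, p=1152
After iteration 8: c=14, p=2304
c >= 14 now holds, so the loop exits after 8 iterations.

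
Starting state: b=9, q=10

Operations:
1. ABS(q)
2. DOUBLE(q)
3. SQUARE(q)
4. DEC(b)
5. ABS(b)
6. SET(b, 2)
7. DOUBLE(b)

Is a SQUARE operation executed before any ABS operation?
No

First SQUARE: step 3
First ABS: step 1
Since 3 > 1, ABS comes first.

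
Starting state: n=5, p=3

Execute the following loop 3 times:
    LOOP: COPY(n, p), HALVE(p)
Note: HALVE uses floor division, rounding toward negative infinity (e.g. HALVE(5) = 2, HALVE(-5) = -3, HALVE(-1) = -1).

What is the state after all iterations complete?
n=0, p=0

Iteration trace:
Start: n=5, p=3
After iteration 1: n=3, p=1
After iteration 2: n=1, p=0
After iteration 3: n=0, p=0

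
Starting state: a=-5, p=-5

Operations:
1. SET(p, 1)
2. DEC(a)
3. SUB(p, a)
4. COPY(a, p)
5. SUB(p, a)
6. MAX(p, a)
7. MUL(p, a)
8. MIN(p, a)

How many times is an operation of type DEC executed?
1

Counting DEC operations:
Step 2: DEC(a) ← DEC
Total: 1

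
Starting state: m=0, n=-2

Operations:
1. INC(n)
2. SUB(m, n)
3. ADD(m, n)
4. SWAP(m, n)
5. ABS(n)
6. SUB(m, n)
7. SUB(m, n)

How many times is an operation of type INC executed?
1

Counting INC operations:
Step 1: INC(n) ← INC
Total: 1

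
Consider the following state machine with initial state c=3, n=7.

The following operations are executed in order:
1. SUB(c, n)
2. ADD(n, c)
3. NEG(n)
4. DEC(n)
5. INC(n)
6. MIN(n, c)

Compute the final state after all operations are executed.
{c: -4, n: -4}

Step-by-step execution:
Initial: c=3, n=7
After step 1 (SUB(c, n)): c=-4, n=7
After step 2 (ADD(n, c)): c=-4, n=3
After step 3 (NEG(n)): c=-4, n=-3
After step 4 (DEC(n)): c=-4, n=-4
After step 5 (INC(n)): c=-4, n=-3
After step 6 (MIN(n, c)): c=-4, n=-4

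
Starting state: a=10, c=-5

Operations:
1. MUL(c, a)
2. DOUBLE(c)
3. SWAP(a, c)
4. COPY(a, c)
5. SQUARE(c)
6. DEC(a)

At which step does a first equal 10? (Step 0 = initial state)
Step 0

Tracing a:
Initial: a = 10 ← first occurrence
After step 1: a = 10
After step 2: a = 10
After step 3: a = -100
After step 4: a = 10
After step 5: a = 10
After step 6: a = 9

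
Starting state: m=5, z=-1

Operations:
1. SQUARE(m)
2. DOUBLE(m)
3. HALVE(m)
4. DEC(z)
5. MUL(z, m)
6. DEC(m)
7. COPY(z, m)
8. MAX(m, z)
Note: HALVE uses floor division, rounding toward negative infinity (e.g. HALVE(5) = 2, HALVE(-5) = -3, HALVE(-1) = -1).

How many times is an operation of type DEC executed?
2

Counting DEC operations:
Step 4: DEC(z) ← DEC
Step 6: DEC(m) ← DEC
Total: 2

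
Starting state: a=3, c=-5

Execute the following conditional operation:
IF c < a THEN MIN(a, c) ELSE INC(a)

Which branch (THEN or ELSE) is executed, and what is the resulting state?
Branch: THEN, Final state: a=-5, c=-5

Evaluating condition: c < a
c = -5, a = 3
Condition is True, so THEN branch executes
After MIN(a, c): a=-5, c=-5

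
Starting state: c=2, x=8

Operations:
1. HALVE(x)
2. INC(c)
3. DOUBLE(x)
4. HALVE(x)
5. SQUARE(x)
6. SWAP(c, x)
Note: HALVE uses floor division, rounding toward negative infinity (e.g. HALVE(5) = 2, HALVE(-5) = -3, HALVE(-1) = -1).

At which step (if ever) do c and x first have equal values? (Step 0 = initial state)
Never

c and x never become equal during execution.

Comparing values at each step:
Initial: c=2, x=8
After step 1: c=2, x=4
After step 2: c=3, x=4
After step 3: c=3, x=8
After step 4: c=3, x=4
After step 5: c=3, x=16
After step 6: c=16, x=3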